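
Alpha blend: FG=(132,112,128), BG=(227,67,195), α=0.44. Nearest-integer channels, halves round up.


C = α×F + (1-α)×B, with 1-α = 0.56
R: 0.44×132 + 0.56×227 = 58.08 + 127.12 = 185.20 → 185
G: 0.44×112 + 0.56×67 = 49.28 + 37.52 = 86.80 → 87
B: 0.44×128 + 0.56×195 = 56.32 + 109.20 = 165.52 → 166
= RGB(185, 87, 166)


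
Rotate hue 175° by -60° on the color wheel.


New hue = (H + rotation) mod 360
New hue = (175 -60) mod 360
= 115 mod 360
= 115°


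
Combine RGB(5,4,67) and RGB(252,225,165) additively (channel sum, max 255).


Additive: each channel = min(255, C₁+C₂)
R: 5+252 = 257 → 255
G: 4+225 = 229 → 229
B: 67+165 = 232 → 232
= RGB(255, 229, 232)


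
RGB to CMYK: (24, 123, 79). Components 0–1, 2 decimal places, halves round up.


R'=24/255≈0.0941, G'=123/255≈0.4824, B'=79/255≈0.3098
K = 1 - max(R',G',B') = 1 - 123/255 = 132/255 = 0.51764… → 0.52
(1-R'-K)/(1-K) simplifies to (max-R)/max with max = 123:
C = (123-24)/123 = 99/123 = 0.80487… → 0.80
M = (123-123)/123 = 0/123 = 0 → 0.00
Y = (123-79)/123 = 44/123 = 0.35772… → 0.36
= CMYK(0.80, 0.00, 0.36, 0.52)


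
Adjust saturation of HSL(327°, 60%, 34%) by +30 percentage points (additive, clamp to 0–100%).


Original S = 60%
Adjustment = +30 percentage points
New S = 60 + (30) = 90
Clamp to [0, 100] → 90
= HSL(327°, 90%, 34%)


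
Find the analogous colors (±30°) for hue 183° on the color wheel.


Base hue: 183°
Left analog: (183 - 30) mod 360 = 153°
Right analog: (183 + 30) mod 360 = 213°
Analogous hues = 153° and 213°


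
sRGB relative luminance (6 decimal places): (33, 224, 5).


Linearize each channel (sRGB transfer function): c = v/255; c_lin = c/12.92 if c ≤ 0.04045, else ((c+0.055)/1.055)^2.4
  R: 33/255 ≈ 0.129412 > 0.04045 → ((0.129412+0.055)/1.055)^2.4 ≈ 0.015209
  G: 224/255 ≈ 0.878431 > 0.04045 → ((0.878431+0.055)/1.055)^2.4 ≈ 0.745404
  B: 5/255 ≈ 0.019608 ≤ 0.04045 → 0.019608/12.92 ≈ 0.001518
R_lin = 0.015209, G_lin = 0.745404, B_lin = 0.001518
L = 0.2126×R + 0.7152×G + 0.0722×B
L = 0.2126×0.015209 + 0.7152×0.745404 + 0.0722×0.001518
L ≈ 0.536456


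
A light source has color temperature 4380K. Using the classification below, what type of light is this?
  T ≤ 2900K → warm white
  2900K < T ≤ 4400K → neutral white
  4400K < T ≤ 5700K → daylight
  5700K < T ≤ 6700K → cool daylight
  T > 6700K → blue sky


Temperature: 4380K
2900K < 4380K ≤ 4400K → neutral white
Classification: neutral white


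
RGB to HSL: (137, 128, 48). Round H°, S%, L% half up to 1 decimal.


Normalize: R'=137/255≈0.5373, G'=128/255≈0.5020, B'=48/255≈0.1882
Max=137/255, Min=48/255, Δ=Max-Min=89/255
L = (Max+Min)/2 = (137+48)/510 = 185/510 = 0.36274… → L = 36.3%
L ≤ 0.5 → S = Δ/(Max+Min) = 89/(137+48) = 89/185 = 0.48108… → S = 48.1%
(the 1/255 factors cancel in S and H, so raw channel differences can be used)
Max is R' → H = 60 × (((G-B)/Δ) mod 6) = 60 × (((128-48)/89) mod 6)
  80/89 = 0.8988…
  H = 60 × 0.8988… = 53.932…° → H = 53.9°
= HSL(53.9°, 48.1%, 36.3%)


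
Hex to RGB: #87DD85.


87 → 135 (R)
DD → 221 (G)
85 → 133 (B)
= RGB(135, 221, 133)


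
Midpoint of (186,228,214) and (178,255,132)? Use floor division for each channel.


Midpoint: each channel = ⌊(C₁+C₂)/2⌋
R: ⌊(186+178)/2⌋ = 182
G: ⌊(228+255)/2⌋ = 241
B: ⌊(214+132)/2⌋ = 173
= RGB(182, 241, 173)


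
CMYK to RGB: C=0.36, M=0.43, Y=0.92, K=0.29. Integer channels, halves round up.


R = 255 × (1-C) × (1-K) = 255 × 0.64 × 0.71 = 115.872 → 116
G = 255 × (1-M) × (1-K) = 255 × 0.57 × 0.71 = 103.1985 → 103
B = 255 × (1-Y) × (1-K) = 255 × 0.08 × 0.71 = 14.484 → 14
= RGB(116, 103, 14)


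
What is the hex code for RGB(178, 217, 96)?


R = 178 → B2 (hex)
G = 217 → D9 (hex)
B = 96 → 60 (hex)
Hex = #B2D960


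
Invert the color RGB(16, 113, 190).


Invert: (255-R, 255-G, 255-B)
R: 255-16 = 239
G: 255-113 = 142
B: 255-190 = 65
= RGB(239, 142, 65)


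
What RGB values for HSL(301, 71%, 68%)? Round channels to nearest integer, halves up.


H=301°, S=0.71, L=0.68
C = (1-|2L-1|)×S = (1-|0.36|)×0.71 = 0.4544
H' = H/60 = 301/60 ≈ 5.0167; X = C×(1-|H' mod 2 - 1|) ≈ 0.4468
m = L - C/2 = 0.68 - 0.2272 = 0.4528
Sector ⌊H'⌋ = 5 → (R',G',B') = (0.4544, 0.0, ≈0.4468)
RGB = ((R'+m)×255, (G'+m)×255, (B'+m)×255) = (231.336, 115.464, 229.4048)
Round half up → RGB(231, 115, 229)


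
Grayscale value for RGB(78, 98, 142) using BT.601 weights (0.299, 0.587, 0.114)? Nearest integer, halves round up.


Gray = 0.299×R + 0.587×G + 0.114×B
Gray = 0.299×78 + 0.587×98 + 0.114×142
Gray = 23.322 + 57.526 + 16.188
Gray = 97.036 → round half up → 97
Gray = 97


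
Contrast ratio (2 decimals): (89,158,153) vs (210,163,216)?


Linearize each sRGB channel c=v/255: c/12.92 if c ≤ 0.04045 else ((c+0.055)/1.055)^2.4
L = 0.2126×R_lin + 0.7152×G_lin + 0.0722×B_lin
Color 1 (89,158,153):
  R=89: 89/255≈0.3490 > 0.04045 → ((0.3490+0.055)/1.055)^2.4 ≈ 0.09990
  G=158: 158/255≈0.6196 > 0.04045 → ((0.6196+0.055)/1.055)^2.4 ≈ 0.34191
  B=153: 153/255≈0.6000 > 0.04045 → ((0.6000+0.055)/1.055)^2.4 ≈ 0.31855
  L1 = 0.2126×0.09990 + 0.7152×0.34191 + 0.0722×0.31855 ≈ 0.28877
Color 2 (210,163,216):
  R=210: 210/255≈0.8235 > 0.04045 → ((0.8235+0.055)/1.055)^2.4 ≈ 0.64448
  G=163: 163/255≈0.6392 > 0.04045 → ((0.6392+0.055)/1.055)^2.4 ≈ 0.36625
  B=216: 216/255≈0.8471 > 0.04045 → ((0.8471+0.055)/1.055)^2.4 ≈ 0.68669
  L2 = 0.2126×0.64448 + 0.7152×0.36625 + 0.0722×0.68669 ≈ 0.44854
Lighter = 0.44854, Darker = 0.28877
Ratio = (L_lighter + 0.05) / (L_darker + 0.05)
Ratio = (0.44854 + 0.05) / (0.28877 + 0.05) = 0.49854 / 0.33877 ≈ 1.4716
Ratio ≈ 1.47:1


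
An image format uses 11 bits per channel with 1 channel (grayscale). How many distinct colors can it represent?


Total bits = 11 bits/channel × 1 channels = 11 bits
Distinct colors = 2^11
= 2,048 colors


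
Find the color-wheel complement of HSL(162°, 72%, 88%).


Complement = opposite side of color wheel = hue + 180°
H' = (162 + 180) mod 360 = 342°
S and L unchanged.
= HSL(342°, 72%, 88%)


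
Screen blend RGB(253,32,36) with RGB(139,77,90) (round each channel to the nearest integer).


Screen: C = 255 - (255-A)×(255-B)/255, rounded to nearest integer
R: 255 - (255-253)×(255-139)/255 = 255 - 232/255 ≈ 255 - 0.910 = 254.090 → 254
G: 255 - (255-32)×(255-77)/255 = 255 - 39694/255 ≈ 255 - 155.663 = 99.337 → 99
B: 255 - (255-36)×(255-90)/255 = 255 - 36135/255 ≈ 255 - 141.706 = 113.294 → 113
= RGB(254, 99, 113)


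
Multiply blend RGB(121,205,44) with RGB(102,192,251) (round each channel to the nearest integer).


Multiply: C = A×B/255, rounded to nearest integer
R: 121×102/255 = 12342/255 ≈ 48.400 → 48
G: 205×192/255 = 39360/255 ≈ 154.353 → 154
B: 44×251/255 = 11044/255 ≈ 43.310 → 43
= RGB(48, 154, 43)


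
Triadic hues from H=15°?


Triadic: equally spaced at 120° intervals
H1 = 15°
H2 = (15 + 120) mod 360 = 135°
H3 = (15 + 240) mod 360 = 255°
Triadic = 15°, 135°, 255°


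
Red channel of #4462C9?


Color: #4462C9
R = 44 = 68
G = 62 = 98
B = C9 = 201
Red = 68


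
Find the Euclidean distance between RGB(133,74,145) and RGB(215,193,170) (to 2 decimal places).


d = √[(R₁-R₂)² + (G₁-G₂)² + (B₁-B₂)²]
d = √[(133-215)² + (74-193)² + (145-170)²]
d = √[6724 + 14161 + 625]
d = √21510
d ≈ 146.66


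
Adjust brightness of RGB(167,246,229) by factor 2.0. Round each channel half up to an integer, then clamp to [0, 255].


Multiply each channel by 2.0, round half up, clamp to [0, 255]
R: 167×2.0 = 334 → clamp → 255
G: 246×2.0 = 492 → clamp → 255
B: 229×2.0 = 458 → clamp → 255
= RGB(255, 255, 255)


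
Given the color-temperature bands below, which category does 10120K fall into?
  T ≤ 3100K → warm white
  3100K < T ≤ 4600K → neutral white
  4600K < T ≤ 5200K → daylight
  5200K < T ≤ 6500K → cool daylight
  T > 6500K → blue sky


Temperature: 10120K
10120K > 6500K → blue sky
Classification: blue sky


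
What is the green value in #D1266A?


Color: #D1266A
R = D1 = 209
G = 26 = 38
B = 6A = 106
Green = 38


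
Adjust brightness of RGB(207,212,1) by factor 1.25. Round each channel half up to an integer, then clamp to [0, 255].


Multiply each channel by 1.25, round half up, clamp to [0, 255]
R: 207×1.25 = 258.75 → round → 259 → clamp → 255
G: 212×1.25 = 265 → clamp → 255
B: 1×1.25 = 1.25 → round → 1
= RGB(255, 255, 1)


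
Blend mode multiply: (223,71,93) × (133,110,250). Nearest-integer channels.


Multiply: C = A×B/255, rounded to nearest integer
R: 223×133/255 = 29659/255 ≈ 116.310 → 116
G: 71×110/255 = 7810/255 ≈ 30.627 → 31
B: 93×250/255 = 23250/255 ≈ 91.176 → 91
= RGB(116, 31, 91)


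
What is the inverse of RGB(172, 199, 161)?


Invert: (255-R, 255-G, 255-B)
R: 255-172 = 83
G: 255-199 = 56
B: 255-161 = 94
= RGB(83, 56, 94)


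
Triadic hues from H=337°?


Triadic: equally spaced at 120° intervals
H1 = 337°
H2 = (337 + 120) mod 360 = 97°
H3 = (337 + 240) mod 360 = 217°
Triadic = 337°, 97°, 217°


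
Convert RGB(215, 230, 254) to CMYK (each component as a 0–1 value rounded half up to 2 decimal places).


R'=215/255≈0.8431, G'=230/255≈0.9020, B'=254/255≈0.9961
K = 1 - max(R',G',B') = 1 - 254/255 = 1/255 = 0.00392… → 0.00
(1-R'-K)/(1-K) simplifies to (max-R)/max with max = 254:
C = (254-215)/254 = 39/254 = 0.15354… → 0.15
M = (254-230)/254 = 24/254 = 0.09448… → 0.09
Y = (254-254)/254 = 0/254 = 0 → 0.00
= CMYK(0.15, 0.09, 0.00, 0.00)


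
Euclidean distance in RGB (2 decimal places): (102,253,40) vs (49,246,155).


d = √[(R₁-R₂)² + (G₁-G₂)² + (B₁-B₂)²]
d = √[(102-49)² + (253-246)² + (40-155)²]
d = √[2809 + 49 + 13225]
d = √16083
d ≈ 126.82


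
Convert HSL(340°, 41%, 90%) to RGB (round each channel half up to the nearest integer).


H=340°, S=0.41, L=0.90
C = (1-|2L-1|)×S = (1-|0.80|)×0.41 = 0.082
H' = H/60 = 340/60 ≈ 5.6667; X = C×(1-|H' mod 2 - 1|) ≈ 0.0273
m = L - C/2 = 0.90 - 0.041 = 0.859
Sector ⌊H'⌋ = 5 → (R',G',B') = (0.082, 0.0, ≈0.0273)
RGB = ((R'+m)×255, (G'+m)×255, (B'+m)×255) = (239.955, 219.045, 226.015)
Round half up → RGB(240, 219, 226)


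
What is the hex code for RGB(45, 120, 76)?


R = 45 → 2D (hex)
G = 120 → 78 (hex)
B = 76 → 4C (hex)
Hex = #2D784C


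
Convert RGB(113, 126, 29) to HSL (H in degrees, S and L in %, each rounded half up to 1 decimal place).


Normalize: R'=113/255≈0.4431, G'=126/255≈0.4941, B'=29/255≈0.1137
Max=126/255, Min=29/255, Δ=Max-Min=97/255
L = (Max+Min)/2 = (126+29)/510 = 155/510 = 0.30392… → L = 30.4%
L ≤ 0.5 → S = Δ/(Max+Min) = 97/(126+29) = 97/155 = 0.62580… → S = 62.6%
(the 1/255 factors cancel in S and H, so raw channel differences can be used)
Max is G' → H = 60 × ((B-R)/Δ + 2) = 60 × ((29-113)/97 + 2)
  -84/97 + 2 = -0.8659… + 2 = 1.1340…
  H = 60 × 1.1340… = 68.041…° → H = 68.0°
= HSL(68.0°, 62.6%, 30.4%)


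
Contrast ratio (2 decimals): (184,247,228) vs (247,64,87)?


Linearize each sRGB channel c=v/255: c/12.92 if c ≤ 0.04045 else ((c+0.055)/1.055)^2.4
L = 0.2126×R_lin + 0.7152×G_lin + 0.0722×B_lin
Color 1 (184,247,228):
  R=184: 184/255≈0.7216 > 0.04045 → ((0.7216+0.055)/1.055)^2.4 ≈ 0.47932
  G=247: 247/255≈0.9686 > 0.04045 → ((0.9686+0.055)/1.055)^2.4 ≈ 0.93011
  B=228: 228/255≈0.8941 > 0.04045 → ((0.8941+0.055)/1.055)^2.4 ≈ 0.77582
  L1 = 0.2126×0.47932 + 0.7152×0.93011 + 0.0722×0.77582 ≈ 0.82313
Color 2 (247,64,87):
  R=247: 247/255≈0.9686 > 0.04045 → ((0.9686+0.055)/1.055)^2.4 ≈ 0.93011
  G=64: 64/255≈0.2510 > 0.04045 → ((0.2510+0.055)/1.055)^2.4 ≈ 0.05127
  B=87: 87/255≈0.3412 > 0.04045 → ((0.3412+0.055)/1.055)^2.4 ≈ 0.09531
  L2 = 0.2126×0.93011 + 0.7152×0.05127 + 0.0722×0.09531 ≈ 0.24129
Lighter = 0.82313, Darker = 0.24129
Ratio = (L_lighter + 0.05) / (L_darker + 0.05)
Ratio = (0.82313 + 0.05) / (0.24129 + 0.05) = 0.87313 / 0.29129 ≈ 2.9975
Ratio ≈ 3.00:1


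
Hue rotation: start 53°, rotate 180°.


New hue = (H + rotation) mod 360
New hue = (53 + 180) mod 360
= 233 mod 360
= 233°


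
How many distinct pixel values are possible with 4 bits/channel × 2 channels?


Total bits = 4 bits/channel × 2 channels = 8 bits
Distinct pixel values = 2^8
= 256 pixel values


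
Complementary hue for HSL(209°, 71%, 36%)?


Complement = opposite side of color wheel = hue + 180°
H' = (209 + 180) mod 360 = 29°
S and L unchanged.
= HSL(29°, 71%, 36%)


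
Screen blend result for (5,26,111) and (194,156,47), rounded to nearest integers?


Screen: C = 255 - (255-A)×(255-B)/255, rounded to nearest integer
R: 255 - (255-5)×(255-194)/255 = 255 - 15250/255 ≈ 255 - 59.804 = 195.196 → 195
G: 255 - (255-26)×(255-156)/255 = 255 - 22671/255 ≈ 255 - 88.906 = 166.094 → 166
B: 255 - (255-111)×(255-47)/255 = 255 - 29952/255 ≈ 255 - 117.459 = 137.541 → 138
= RGB(195, 166, 138)


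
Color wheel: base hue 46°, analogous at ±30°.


Base hue: 46°
Left analog: (46 - 30) mod 360 = 16°
Right analog: (46 + 30) mod 360 = 76°
Analogous hues = 16° and 76°


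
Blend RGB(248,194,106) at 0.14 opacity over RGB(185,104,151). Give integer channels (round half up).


C = α×F + (1-α)×B, with 1-α = 0.86
R: 0.14×248 + 0.86×185 = 34.72 + 159.10 = 193.82 → 194
G: 0.14×194 + 0.86×104 = 27.16 + 89.44 = 116.60 → 117
B: 0.14×106 + 0.86×151 = 14.84 + 129.86 = 144.70 → 145
= RGB(194, 117, 145)


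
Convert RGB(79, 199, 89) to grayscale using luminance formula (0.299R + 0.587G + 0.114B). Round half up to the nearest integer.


Gray = 0.299×R + 0.587×G + 0.114×B
Gray = 0.299×79 + 0.587×199 + 0.114×89
Gray = 23.621 + 116.813 + 10.146
Gray = 150.580 → round half up → 151
Gray = 151


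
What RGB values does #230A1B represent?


23 → 35 (R)
0A → 10 (G)
1B → 27 (B)
= RGB(35, 10, 27)


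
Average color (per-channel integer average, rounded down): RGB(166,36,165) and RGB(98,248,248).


Midpoint: each channel = ⌊(C₁+C₂)/2⌋
R: ⌊(166+98)/2⌋ = 132
G: ⌊(36+248)/2⌋ = 142
B: ⌊(165+248)/2⌋ = 206
= RGB(132, 142, 206)


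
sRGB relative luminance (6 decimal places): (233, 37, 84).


Linearize each channel (sRGB transfer function): c = v/255; c_lin = c/12.92 if c ≤ 0.04045, else ((c+0.055)/1.055)^2.4
  R: 233/255 ≈ 0.913725 > 0.04045 → ((0.913725+0.055)/1.055)^2.4 ≈ 0.814847
  G: 37/255 ≈ 0.145098 > 0.04045 → ((0.145098+0.055)/1.055)^2.4 ≈ 0.018500
  B: 84/255 ≈ 0.329412 > 0.04045 → ((0.329412+0.055)/1.055)^2.4 ≈ 0.088656
R_lin = 0.814847, G_lin = 0.018500, B_lin = 0.088656
L = 0.2126×R + 0.7152×G + 0.0722×B
L = 0.2126×0.814847 + 0.7152×0.018500 + 0.0722×0.088656
L ≈ 0.192869


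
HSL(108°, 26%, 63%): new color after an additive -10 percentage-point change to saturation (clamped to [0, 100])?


Original S = 26%
Adjustment = -10 percentage points
New S = 26 + (-10) = 16
Clamp to [0, 100] → 16
= HSL(108°, 16%, 63%)


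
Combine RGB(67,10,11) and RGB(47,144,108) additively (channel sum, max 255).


Additive: each channel = min(255, C₁+C₂)
R: 67+47 = 114 → 114
G: 10+144 = 154 → 154
B: 11+108 = 119 → 119
= RGB(114, 154, 119)


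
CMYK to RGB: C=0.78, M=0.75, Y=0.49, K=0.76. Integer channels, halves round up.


R = 255 × (1-C) × (1-K) = 255 × 0.22 × 0.24 = 13.464 → 13
G = 255 × (1-M) × (1-K) = 255 × 0.25 × 0.24 = 15.3 → 15
B = 255 × (1-Y) × (1-K) = 255 × 0.51 × 0.24 = 31.212 → 31
= RGB(13, 15, 31)


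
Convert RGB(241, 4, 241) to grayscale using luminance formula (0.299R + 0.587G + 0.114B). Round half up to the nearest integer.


Gray = 0.299×R + 0.587×G + 0.114×B
Gray = 0.299×241 + 0.587×4 + 0.114×241
Gray = 72.059 + 2.348 + 27.474
Gray = 101.881 → round half up → 102
Gray = 102


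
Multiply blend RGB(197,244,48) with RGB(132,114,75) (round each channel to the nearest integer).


Multiply: C = A×B/255, rounded to nearest integer
R: 197×132/255 = 26004/255 ≈ 101.976 → 102
G: 244×114/255 = 27816/255 ≈ 109.082 → 109
B: 48×75/255 = 3600/255 ≈ 14.118 → 14
= RGB(102, 109, 14)


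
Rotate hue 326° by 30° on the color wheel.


New hue = (H + rotation) mod 360
New hue = (326 + 30) mod 360
= 356 mod 360
= 356°


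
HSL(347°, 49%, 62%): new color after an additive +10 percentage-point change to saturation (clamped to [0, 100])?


Original S = 49%
Adjustment = +10 percentage points
New S = 49 + (10) = 59
Clamp to [0, 100] → 59
= HSL(347°, 59%, 62%)


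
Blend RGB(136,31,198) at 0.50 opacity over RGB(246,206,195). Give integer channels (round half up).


C = α×F + (1-α)×B, with 1-α = 0.50
R: 0.50×136 + 0.50×246 = 68.00 + 123.00 = 191.00 → 191
G: 0.50×31 + 0.50×206 = 15.50 + 103.00 = 118.50 → 119
B: 0.50×198 + 0.50×195 = 99.00 + 97.50 = 196.50 → 197
= RGB(191, 119, 197)


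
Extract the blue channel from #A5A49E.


Color: #A5A49E
R = A5 = 165
G = A4 = 164
B = 9E = 158
Blue = 158


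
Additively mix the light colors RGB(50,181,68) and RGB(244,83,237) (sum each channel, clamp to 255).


Additive: each channel = min(255, C₁+C₂)
R: 50+244 = 294 → 255
G: 181+83 = 264 → 255
B: 68+237 = 305 → 255
= RGB(255, 255, 255)


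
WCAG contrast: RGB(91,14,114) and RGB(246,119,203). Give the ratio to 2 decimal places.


Linearize each sRGB channel c=v/255: c/12.92 if c ≤ 0.04045 else ((c+0.055)/1.055)^2.4
L = 0.2126×R_lin + 0.7152×G_lin + 0.0722×B_lin
Color 1 (91,14,114):
  R=91: 91/255≈0.3569 > 0.04045 → ((0.3569+0.055)/1.055)^2.4 ≈ 0.10462
  G=14: 14/255≈0.0549 > 0.04045 → ((0.0549+0.055)/1.055)^2.4 ≈ 0.00439
  B=114: 114/255≈0.4471 > 0.04045 → ((0.4471+0.055)/1.055)^2.4 ≈ 0.16827
  L1 = 0.2126×0.10462 + 0.7152×0.00439 + 0.0722×0.16827 ≈ 0.03753
Color 2 (246,119,203):
  R=246: 246/255≈0.9647 > 0.04045 → ((0.9647+0.055)/1.055)^2.4 ≈ 0.92158
  G=119: 119/255≈0.4667 > 0.04045 → ((0.4667+0.055)/1.055)^2.4 ≈ 0.18447
  B=203: 203/255≈0.7961 > 0.04045 → ((0.7961+0.055)/1.055)^2.4 ≈ 0.59720
  L2 = 0.2126×0.92158 + 0.7152×0.18447 + 0.0722×0.59720 ≈ 0.37098
Lighter = 0.37098, Darker = 0.03753
Ratio = (L_lighter + 0.05) / (L_darker + 0.05)
Ratio = (0.37098 + 0.05) / (0.03753 + 0.05) = 0.42098 / 0.08753 ≈ 4.8095
Ratio ≈ 4.81:1


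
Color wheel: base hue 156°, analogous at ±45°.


Base hue: 156°
Left analog: (156 - 45) mod 360 = 111°
Right analog: (156 + 45) mod 360 = 201°
Analogous hues = 111° and 201°


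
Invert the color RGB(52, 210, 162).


Invert: (255-R, 255-G, 255-B)
R: 255-52 = 203
G: 255-210 = 45
B: 255-162 = 93
= RGB(203, 45, 93)


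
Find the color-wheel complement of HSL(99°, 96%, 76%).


Complement = opposite side of color wheel = hue + 180°
H' = (99 + 180) mod 360 = 279°
S and L unchanged.
= HSL(279°, 96%, 76%)


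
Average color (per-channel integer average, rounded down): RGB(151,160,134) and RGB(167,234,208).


Midpoint: each channel = ⌊(C₁+C₂)/2⌋
R: ⌊(151+167)/2⌋ = 159
G: ⌊(160+234)/2⌋ = 197
B: ⌊(134+208)/2⌋ = 171
= RGB(159, 197, 171)


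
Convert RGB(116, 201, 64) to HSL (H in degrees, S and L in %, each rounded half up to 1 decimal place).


Normalize: R'=116/255≈0.4549, G'=201/255≈0.7882, B'=64/255≈0.2510
Max=201/255, Min=64/255, Δ=Max-Min=137/255
L = (Max+Min)/2 = (201+64)/510 = 265/510 = 0.51960… → L = 52.0%
L > 0.5 → S = Δ/(2-Max-Min) = 137/(510-201-64) = 137/245 = 0.55918… → S = 55.9%
(the 1/255 factors cancel in S and H, so raw channel differences can be used)
Max is G' → H = 60 × ((B-R)/Δ + 2) = 60 × ((64-116)/137 + 2)
  -52/137 + 2 = -0.3795… + 2 = 1.6204…
  H = 60 × 1.6204… = 97.226…° → H = 97.2°
= HSL(97.2°, 55.9%, 52.0%)


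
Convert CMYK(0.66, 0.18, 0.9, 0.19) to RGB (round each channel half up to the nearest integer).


R = 255 × (1-C) × (1-K) = 255 × 0.34 × 0.81 = 70.227 → 70
G = 255 × (1-M) × (1-K) = 255 × 0.82 × 0.81 = 169.371 → 169
B = 255 × (1-Y) × (1-K) = 255 × 0.10 × 0.81 = 20.655 → 21
= RGB(70, 169, 21)


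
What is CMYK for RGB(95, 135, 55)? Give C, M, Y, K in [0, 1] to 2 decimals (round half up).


R'=95/255≈0.3725, G'=135/255≈0.5294, B'=55/255≈0.2157
K = 1 - max(R',G',B') = 1 - 135/255 = 120/255 = 0.47058… → 0.47
(1-R'-K)/(1-K) simplifies to (max-R)/max with max = 135:
C = (135-95)/135 = 40/135 = 0.29629… → 0.30
M = (135-135)/135 = 0/135 = 0 → 0.00
Y = (135-55)/135 = 80/135 = 0.59259… → 0.59
= CMYK(0.30, 0.00, 0.59, 0.47)


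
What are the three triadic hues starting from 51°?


Triadic: equally spaced at 120° intervals
H1 = 51°
H2 = (51 + 120) mod 360 = 171°
H3 = (51 + 240) mod 360 = 291°
Triadic = 51°, 171°, 291°


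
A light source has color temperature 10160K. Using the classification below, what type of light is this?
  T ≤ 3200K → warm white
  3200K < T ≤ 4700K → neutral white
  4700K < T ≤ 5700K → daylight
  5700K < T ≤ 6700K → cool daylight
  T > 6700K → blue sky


Temperature: 10160K
10160K > 6700K → blue sky
Classification: blue sky


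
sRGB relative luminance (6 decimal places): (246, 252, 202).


Linearize each channel (sRGB transfer function): c = v/255; c_lin = c/12.92 if c ≤ 0.04045, else ((c+0.055)/1.055)^2.4
  R: 246/255 ≈ 0.964706 > 0.04045 → ((0.964706+0.055)/1.055)^2.4 ≈ 0.921582
  G: 252/255 ≈ 0.988235 > 0.04045 → ((0.988235+0.055)/1.055)^2.4 ≈ 0.973445
  B: 202/255 ≈ 0.792157 > 0.04045 → ((0.792157+0.055)/1.055)^2.4 ≈ 0.590619
R_lin = 0.921582, G_lin = 0.973445, B_lin = 0.590619
L = 0.2126×R + 0.7152×G + 0.0722×B
L = 0.2126×0.921582 + 0.7152×0.973445 + 0.0722×0.590619
L ≈ 0.934779


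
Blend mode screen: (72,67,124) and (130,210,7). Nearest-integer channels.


Screen: C = 255 - (255-A)×(255-B)/255, rounded to nearest integer
R: 255 - (255-72)×(255-130)/255 = 255 - 22875/255 ≈ 255 - 89.706 = 165.294 → 165
G: 255 - (255-67)×(255-210)/255 = 255 - 8460/255 ≈ 255 - 33.176 = 221.824 → 222
B: 255 - (255-124)×(255-7)/255 = 255 - 32488/255 ≈ 255 - 127.404 = 127.596 → 128
= RGB(165, 222, 128)


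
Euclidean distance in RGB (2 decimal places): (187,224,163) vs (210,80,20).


d = √[(R₁-R₂)² + (G₁-G₂)² + (B₁-B₂)²]
d = √[(187-210)² + (224-80)² + (163-20)²]
d = √[529 + 20736 + 20449]
d = √41714
d ≈ 204.24


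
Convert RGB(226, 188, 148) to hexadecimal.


R = 226 → E2 (hex)
G = 188 → BC (hex)
B = 148 → 94 (hex)
Hex = #E2BC94


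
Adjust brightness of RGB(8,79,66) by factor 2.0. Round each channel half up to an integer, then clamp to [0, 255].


Multiply each channel by 2.0, round half up, clamp to [0, 255]
R: 8×2.0 = 16
G: 79×2.0 = 158
B: 66×2.0 = 132
= RGB(16, 158, 132)


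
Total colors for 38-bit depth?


Colors = 2^bits = 2^38
= 274,877,906,944 colors


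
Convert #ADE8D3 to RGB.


AD → 173 (R)
E8 → 232 (G)
D3 → 211 (B)
= RGB(173, 232, 211)


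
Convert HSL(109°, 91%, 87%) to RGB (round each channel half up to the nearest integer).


H=109°, S=0.91, L=0.87
C = (1-|2L-1|)×S = (1-|0.74|)×0.91 = 0.2366
H' = H/60 = 109/60 ≈ 1.8167; X = C×(1-|H' mod 2 - 1|) ≈ 0.0434
m = L - C/2 = 0.87 - 0.1183 = 0.7517
Sector ⌊H'⌋ = 1 → (R',G',B') = (≈0.0434, 0.2366, 0.0)
RGB = ((R'+m)×255, (G'+m)×255, (B'+m)×255) = (202.74455, 252.0165, 191.6835)
Round half up → RGB(203, 252, 192)


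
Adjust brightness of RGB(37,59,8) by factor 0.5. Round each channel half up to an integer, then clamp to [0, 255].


Multiply each channel by 0.5, round half up, clamp to [0, 255]
R: 37×0.5 = 18.5 → round → 19
G: 59×0.5 = 29.5 → round → 30
B: 8×0.5 = 4
= RGB(19, 30, 4)


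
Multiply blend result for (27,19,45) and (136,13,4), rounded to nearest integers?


Multiply: C = A×B/255, rounded to nearest integer
R: 27×136/255 = 3672/255 ≈ 14.400 → 14
G: 19×13/255 = 247/255 ≈ 0.969 → 1
B: 45×4/255 = 180/255 ≈ 0.706 → 1
= RGB(14, 1, 1)


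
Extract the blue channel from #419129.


Color: #419129
R = 41 = 65
G = 91 = 145
B = 29 = 41
Blue = 41


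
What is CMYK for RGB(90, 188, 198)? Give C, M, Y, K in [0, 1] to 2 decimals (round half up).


R'=90/255≈0.3529, G'=188/255≈0.7373, B'=198/255≈0.7765
K = 1 - max(R',G',B') = 1 - 198/255 = 57/255 = 0.22352… → 0.22
(1-R'-K)/(1-K) simplifies to (max-R)/max with max = 198:
C = (198-90)/198 = 108/198 = 0.54545… → 0.55
M = (198-188)/198 = 10/198 = 0.05050… → 0.05
Y = (198-198)/198 = 0/198 = 0 → 0.00
= CMYK(0.55, 0.05, 0.00, 0.22)


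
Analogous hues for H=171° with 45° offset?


Base hue: 171°
Left analog: (171 - 45) mod 360 = 126°
Right analog: (171 + 45) mod 360 = 216°
Analogous hues = 126° and 216°


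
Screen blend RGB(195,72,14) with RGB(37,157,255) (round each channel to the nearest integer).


Screen: C = 255 - (255-A)×(255-B)/255, rounded to nearest integer
R: 255 - (255-195)×(255-37)/255 = 255 - 13080/255 ≈ 255 - 51.294 = 203.706 → 204
G: 255 - (255-72)×(255-157)/255 = 255 - 17934/255 ≈ 255 - 70.329 = 184.671 → 185
B: 255 - (255-14)×(255-255)/255 = 255 - 0/255 ≈ 255 - 0.000 = 255.000 → 255
= RGB(204, 185, 255)


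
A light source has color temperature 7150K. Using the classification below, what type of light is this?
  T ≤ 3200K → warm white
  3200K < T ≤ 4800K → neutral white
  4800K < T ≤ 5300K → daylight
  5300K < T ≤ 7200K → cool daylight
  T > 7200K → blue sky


Temperature: 7150K
5300K < 7150K ≤ 7200K → cool daylight
Classification: cool daylight


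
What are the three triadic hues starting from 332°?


Triadic: equally spaced at 120° intervals
H1 = 332°
H2 = (332 + 120) mod 360 = 92°
H3 = (332 + 240) mod 360 = 212°
Triadic = 332°, 92°, 212°


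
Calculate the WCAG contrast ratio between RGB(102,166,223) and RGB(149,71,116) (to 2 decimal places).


Linearize each sRGB channel c=v/255: c/12.92 if c ≤ 0.04045 else ((c+0.055)/1.055)^2.4
L = 0.2126×R_lin + 0.7152×G_lin + 0.0722×B_lin
Color 1 (102,166,223):
  R=102: 102/255≈0.4000 > 0.04045 → ((0.4000+0.055)/1.055)^2.4 ≈ 0.13287
  G=166: 166/255≈0.6510 > 0.04045 → ((0.6510+0.055)/1.055)^2.4 ≈ 0.38133
  B=223: 223/255≈0.8745 > 0.04045 → ((0.8745+0.055)/1.055)^2.4 ≈ 0.73791
  L1 = 0.2126×0.13287 + 0.7152×0.38133 + 0.0722×0.73791 ≈ 0.35425
Color 2 (149,71,116):
  R=149: 149/255≈0.5843 > 0.04045 → ((0.5843+0.055)/1.055)^2.4 ≈ 0.30054
  G=71: 71/255≈0.2784 > 0.04045 → ((0.2784+0.055)/1.055)^2.4 ≈ 0.06301
  B=116: 116/255≈0.4549 > 0.04045 → ((0.4549+0.055)/1.055)^2.4 ≈ 0.17465
  L2 = 0.2126×0.30054 + 0.7152×0.06301 + 0.0722×0.17465 ≈ 0.12157
Lighter = 0.35425, Darker = 0.12157
Ratio = (L_lighter + 0.05) / (L_darker + 0.05)
Ratio = (0.35425 + 0.05) / (0.12157 + 0.05) = 0.40425 / 0.17157 ≈ 2.3562
Ratio ≈ 2.36:1


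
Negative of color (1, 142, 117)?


Invert: (255-R, 255-G, 255-B)
R: 255-1 = 254
G: 255-142 = 113
B: 255-117 = 138
= RGB(254, 113, 138)


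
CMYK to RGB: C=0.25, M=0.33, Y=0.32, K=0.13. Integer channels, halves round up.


R = 255 × (1-C) × (1-K) = 255 × 0.75 × 0.87 = 166.3875 → 166
G = 255 × (1-M) × (1-K) = 255 × 0.67 × 0.87 = 148.6395 → 149
B = 255 × (1-Y) × (1-K) = 255 × 0.68 × 0.87 = 150.858 → 151
= RGB(166, 149, 151)


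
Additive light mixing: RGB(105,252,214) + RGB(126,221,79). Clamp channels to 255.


Additive: each channel = min(255, C₁+C₂)
R: 105+126 = 231 → 231
G: 252+221 = 473 → 255
B: 214+79 = 293 → 255
= RGB(231, 255, 255)


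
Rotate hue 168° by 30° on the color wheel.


New hue = (H + rotation) mod 360
New hue = (168 + 30) mod 360
= 198 mod 360
= 198°


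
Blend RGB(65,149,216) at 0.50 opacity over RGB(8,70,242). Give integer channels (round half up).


C = α×F + (1-α)×B, with 1-α = 0.50
R: 0.50×65 + 0.50×8 = 32.50 + 4.00 = 36.50 → 37
G: 0.50×149 + 0.50×70 = 74.50 + 35.00 = 109.50 → 110
B: 0.50×216 + 0.50×242 = 108.00 + 121.00 = 229.00 → 229
= RGB(37, 110, 229)


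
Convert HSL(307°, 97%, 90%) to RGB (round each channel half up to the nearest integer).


H=307°, S=0.97, L=0.90
C = (1-|2L-1|)×S = (1-|0.80|)×0.97 = 0.194
H' = H/60 = 307/60 ≈ 5.1167; X = C×(1-|H' mod 2 - 1|) ≈ 0.1714
m = L - C/2 = 0.90 - 0.097 = 0.803
Sector ⌊H'⌋ = 5 → (R',G',B') = (0.194, 0.0, ≈0.1714)
RGB = ((R'+m)×255, (G'+m)×255, (B'+m)×255) = (254.235, 204.765, 248.4635)
Round half up → RGB(254, 205, 248)


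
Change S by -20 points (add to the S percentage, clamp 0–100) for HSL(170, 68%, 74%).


Original S = 68%
Adjustment = -20 percentage points
New S = 68 + (-20) = 48
Clamp to [0, 100] → 48
= HSL(170°, 48%, 74%)


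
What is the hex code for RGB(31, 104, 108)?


R = 31 → 1F (hex)
G = 104 → 68 (hex)
B = 108 → 6C (hex)
Hex = #1F686C


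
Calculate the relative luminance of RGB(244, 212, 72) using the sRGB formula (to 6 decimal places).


Linearize each channel (sRGB transfer function): c = v/255; c_lin = c/12.92 if c ≤ 0.04045, else ((c+0.055)/1.055)^2.4
  R: 244/255 ≈ 0.956863 > 0.04045 → ((0.956863+0.055)/1.055)^2.4 ≈ 0.904661
  G: 212/255 ≈ 0.831373 > 0.04045 → ((0.831373+0.055)/1.055)^2.4 ≈ 0.658375
  B: 72/255 ≈ 0.282353 > 0.04045 → ((0.282353+0.055)/1.055)^2.4 ≈ 0.064803
R_lin = 0.904661, G_lin = 0.658375, B_lin = 0.064803
L = 0.2126×R + 0.7152×G + 0.0722×B
L = 0.2126×0.904661 + 0.7152×0.658375 + 0.0722×0.064803
L ≈ 0.667879


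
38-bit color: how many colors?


Colors = 2^bits = 2^38
= 274,877,906,944 colors


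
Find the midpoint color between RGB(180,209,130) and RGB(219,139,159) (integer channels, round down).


Midpoint: each channel = ⌊(C₁+C₂)/2⌋
R: ⌊(180+219)/2⌋ = 199
G: ⌊(209+139)/2⌋ = 174
B: ⌊(130+159)/2⌋ = 144
= RGB(199, 174, 144)


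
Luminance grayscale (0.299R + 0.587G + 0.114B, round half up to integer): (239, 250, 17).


Gray = 0.299×R + 0.587×G + 0.114×B
Gray = 0.299×239 + 0.587×250 + 0.114×17
Gray = 71.461 + 146.750 + 1.938
Gray = 220.149 → round half up → 220
Gray = 220


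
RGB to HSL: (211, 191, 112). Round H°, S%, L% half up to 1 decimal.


Normalize: R'=211/255≈0.8275, G'=191/255≈0.7490, B'=112/255≈0.4392
Max=211/255, Min=112/255, Δ=Max-Min=99/255
L = (Max+Min)/2 = (211+112)/510 = 323/510 = 0.63333… → L = 63.3%
L > 0.5 → S = Δ/(2-Max-Min) = 99/(510-211-112) = 99/187 = 0.52941… → S = 52.9%
(the 1/255 factors cancel in S and H, so raw channel differences can be used)
Max is R' → H = 60 × (((G-B)/Δ) mod 6) = 60 × (((191-112)/99) mod 6)
  79/99 = 0.7979…
  H = 60 × 0.7979… = 47.878…° → H = 47.9°
= HSL(47.9°, 52.9%, 63.3%)


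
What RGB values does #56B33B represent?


56 → 86 (R)
B3 → 179 (G)
3B → 59 (B)
= RGB(86, 179, 59)


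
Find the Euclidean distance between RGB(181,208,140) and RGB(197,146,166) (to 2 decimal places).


d = √[(R₁-R₂)² + (G₁-G₂)² + (B₁-B₂)²]
d = √[(181-197)² + (208-146)² + (140-166)²]
d = √[256 + 3844 + 676]
d = √4776
d ≈ 69.11


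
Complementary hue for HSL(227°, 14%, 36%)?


Complement = opposite side of color wheel = hue + 180°
H' = (227 + 180) mod 360 = 47°
S and L unchanged.
= HSL(47°, 14%, 36%)


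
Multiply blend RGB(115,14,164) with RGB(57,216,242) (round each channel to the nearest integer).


Multiply: C = A×B/255, rounded to nearest integer
R: 115×57/255 = 6555/255 ≈ 25.706 → 26
G: 14×216/255 = 3024/255 ≈ 11.859 → 12
B: 164×242/255 = 39688/255 ≈ 155.639 → 156
= RGB(26, 12, 156)


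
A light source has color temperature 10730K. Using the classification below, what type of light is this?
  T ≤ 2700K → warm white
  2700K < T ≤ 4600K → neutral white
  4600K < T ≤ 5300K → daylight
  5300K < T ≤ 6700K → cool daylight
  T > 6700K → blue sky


Temperature: 10730K
10730K > 6700K → blue sky
Classification: blue sky


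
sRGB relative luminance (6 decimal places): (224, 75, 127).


Linearize each channel (sRGB transfer function): c = v/255; c_lin = c/12.92 if c ≤ 0.04045, else ((c+0.055)/1.055)^2.4
  R: 224/255 ≈ 0.878431 > 0.04045 → ((0.878431+0.055)/1.055)^2.4 ≈ 0.745404
  G: 75/255 ≈ 0.294118 > 0.04045 → ((0.294118+0.055)/1.055)^2.4 ≈ 0.070360
  B: 127/255 ≈ 0.498039 > 0.04045 → ((0.498039+0.055)/1.055)^2.4 ≈ 0.212231
R_lin = 0.745404, G_lin = 0.070360, B_lin = 0.212231
L = 0.2126×R + 0.7152×G + 0.0722×B
L = 0.2126×0.745404 + 0.7152×0.070360 + 0.0722×0.212231
L ≈ 0.224118


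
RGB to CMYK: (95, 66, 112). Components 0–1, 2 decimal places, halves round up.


R'=95/255≈0.3725, G'=66/255≈0.2588, B'=112/255≈0.4392
K = 1 - max(R',G',B') = 1 - 112/255 = 143/255 = 0.56078… → 0.56
(1-R'-K)/(1-K) simplifies to (max-R)/max with max = 112:
C = (112-95)/112 = 17/112 = 0.15178… → 0.15
M = (112-66)/112 = 46/112 = 0.41071… → 0.41
Y = (112-112)/112 = 0/112 = 0 → 0.00
= CMYK(0.15, 0.41, 0.00, 0.56)


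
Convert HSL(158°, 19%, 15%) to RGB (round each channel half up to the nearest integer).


H=158°, S=0.19, L=0.15
C = (1-|2L-1|)×S = (1-|-0.70|)×0.19 = 0.057
H' = H/60 = 158/60 ≈ 2.6333; X = C×(1-|H' mod 2 - 1|) = 0.0361
m = L - C/2 = 0.15 - 0.0285 = 0.1215
Sector ⌊H'⌋ = 2 → (R',G',B') = (0.0, 0.057, 0.0361)
RGB = ((R'+m)×255, (G'+m)×255, (B'+m)×255) = (30.9825, 45.5175, 40.188)
Round half up → RGB(31, 46, 40)


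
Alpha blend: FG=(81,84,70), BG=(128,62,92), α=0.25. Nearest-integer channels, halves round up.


C = α×F + (1-α)×B, with 1-α = 0.75
R: 0.25×81 + 0.75×128 = 20.25 + 96.00 = 116.25 → 116
G: 0.25×84 + 0.75×62 = 21.00 + 46.50 = 67.50 → 68
B: 0.25×70 + 0.75×92 = 17.50 + 69.00 = 86.50 → 87
= RGB(116, 68, 87)


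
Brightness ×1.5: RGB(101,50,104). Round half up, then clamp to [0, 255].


Multiply each channel by 1.5, round half up, clamp to [0, 255]
R: 101×1.5 = 151.5 → round → 152
G: 50×1.5 = 75
B: 104×1.5 = 156
= RGB(152, 75, 156)


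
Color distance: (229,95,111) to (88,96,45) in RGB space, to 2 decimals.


d = √[(R₁-R₂)² + (G₁-G₂)² + (B₁-B₂)²]
d = √[(229-88)² + (95-96)² + (111-45)²]
d = √[19881 + 1 + 4356]
d = √24238
d ≈ 155.69


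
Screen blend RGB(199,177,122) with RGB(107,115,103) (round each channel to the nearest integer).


Screen: C = 255 - (255-A)×(255-B)/255, rounded to nearest integer
R: 255 - (255-199)×(255-107)/255 = 255 - 8288/255 ≈ 255 - 32.502 = 222.498 → 222
G: 255 - (255-177)×(255-115)/255 = 255 - 10920/255 ≈ 255 - 42.824 = 212.176 → 212
B: 255 - (255-122)×(255-103)/255 = 255 - 20216/255 ≈ 255 - 79.278 = 175.722 → 176
= RGB(222, 212, 176)


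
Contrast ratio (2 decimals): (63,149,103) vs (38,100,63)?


Linearize each sRGB channel c=v/255: c/12.92 if c ≤ 0.04045 else ((c+0.055)/1.055)^2.4
L = 0.2126×R_lin + 0.7152×G_lin + 0.0722×B_lin
Color 1 (63,149,103):
  R=63: 63/255≈0.2471 > 0.04045 → ((0.2471+0.055)/1.055)^2.4 ≈ 0.04971
  G=149: 149/255≈0.5843 > 0.04045 → ((0.5843+0.055)/1.055)^2.4 ≈ 0.30054
  B=103: 103/255≈0.4039 > 0.04045 → ((0.4039+0.055)/1.055)^2.4 ≈ 0.13563
  L1 = 0.2126×0.04971 + 0.7152×0.30054 + 0.0722×0.13563 ≈ 0.23531
Color 2 (38,100,63):
  R=38: 38/255≈0.1490 > 0.04045 → ((0.1490+0.055)/1.055)^2.4 ≈ 0.01938
  G=100: 100/255≈0.3922 > 0.04045 → ((0.3922+0.055)/1.055)^2.4 ≈ 0.12744
  B=63: 63/255≈0.2471 > 0.04045 → ((0.2471+0.055)/1.055)^2.4 ≈ 0.04971
  L2 = 0.2126×0.01938 + 0.7152×0.12744 + 0.0722×0.04971 ≈ 0.09885
Lighter = 0.23531, Darker = 0.09885
Ratio = (L_lighter + 0.05) / (L_darker + 0.05)
Ratio = (0.23531 + 0.05) / (0.09885 + 0.05) = 0.28531 / 0.14885 ≈ 1.9167
Ratio ≈ 1.92:1


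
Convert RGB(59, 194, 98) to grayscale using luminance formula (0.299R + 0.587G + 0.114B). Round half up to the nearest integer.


Gray = 0.299×R + 0.587×G + 0.114×B
Gray = 0.299×59 + 0.587×194 + 0.114×98
Gray = 17.641 + 113.878 + 11.172
Gray = 142.691 → round half up → 143
Gray = 143


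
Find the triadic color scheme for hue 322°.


Triadic: equally spaced at 120° intervals
H1 = 322°
H2 = (322 + 120) mod 360 = 82°
H3 = (322 + 240) mod 360 = 202°
Triadic = 322°, 82°, 202°


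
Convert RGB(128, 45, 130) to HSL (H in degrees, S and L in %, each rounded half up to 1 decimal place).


Normalize: R'=128/255≈0.5020, G'=45/255≈0.1765, B'=130/255≈0.5098
Max=130/255, Min=45/255, Δ=Max-Min=85/255
L = (Max+Min)/2 = (130+45)/510 = 175/510 = 0.34313… → L = 34.3%
L ≤ 0.5 → S = Δ/(Max+Min) = 85/(130+45) = 85/175 = 0.48571… → S = 48.6%
(the 1/255 factors cancel in S and H, so raw channel differences can be used)
Max is B' → H = 60 × ((R-G)/Δ + 4) = 60 × ((128-45)/85 + 4)
  83/85 + 4 = 0.9764… + 4 = 4.9764…
  H = 60 × 4.9764… = 298.588…° → H = 298.6°
= HSL(298.6°, 48.6%, 34.3%)


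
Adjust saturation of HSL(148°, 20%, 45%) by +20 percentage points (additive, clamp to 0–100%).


Original S = 20%
Adjustment = +20 percentage points
New S = 20 + (20) = 40
Clamp to [0, 100] → 40
= HSL(148°, 40%, 45%)


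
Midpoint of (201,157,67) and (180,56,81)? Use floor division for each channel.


Midpoint: each channel = ⌊(C₁+C₂)/2⌋
R: ⌊(201+180)/2⌋ = 190
G: ⌊(157+56)/2⌋ = 106
B: ⌊(67+81)/2⌋ = 74
= RGB(190, 106, 74)


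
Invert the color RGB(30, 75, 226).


Invert: (255-R, 255-G, 255-B)
R: 255-30 = 225
G: 255-75 = 180
B: 255-226 = 29
= RGB(225, 180, 29)


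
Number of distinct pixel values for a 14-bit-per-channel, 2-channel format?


Total bits = 14 bits/channel × 2 channels = 28 bits
Distinct pixel values = 2^28
= 268,435,456 pixel values


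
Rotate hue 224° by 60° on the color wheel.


New hue = (H + rotation) mod 360
New hue = (224 + 60) mod 360
= 284 mod 360
= 284°


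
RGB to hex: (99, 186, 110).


R = 99 → 63 (hex)
G = 186 → BA (hex)
B = 110 → 6E (hex)
Hex = #63BA6E


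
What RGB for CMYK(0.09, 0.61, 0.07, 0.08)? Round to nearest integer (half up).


R = 255 × (1-C) × (1-K) = 255 × 0.91 × 0.92 = 213.486 → 213
G = 255 × (1-M) × (1-K) = 255 × 0.39 × 0.92 = 91.494 → 91
B = 255 × (1-Y) × (1-K) = 255 × 0.93 × 0.92 = 218.178 → 218
= RGB(213, 91, 218)


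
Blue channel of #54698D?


Color: #54698D
R = 54 = 84
G = 69 = 105
B = 8D = 141
Blue = 141


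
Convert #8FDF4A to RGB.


8F → 143 (R)
DF → 223 (G)
4A → 74 (B)
= RGB(143, 223, 74)


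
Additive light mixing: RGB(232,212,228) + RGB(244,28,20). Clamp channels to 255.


Additive: each channel = min(255, C₁+C₂)
R: 232+244 = 476 → 255
G: 212+28 = 240 → 240
B: 228+20 = 248 → 248
= RGB(255, 240, 248)


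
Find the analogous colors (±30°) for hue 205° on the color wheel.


Base hue: 205°
Left analog: (205 - 30) mod 360 = 175°
Right analog: (205 + 30) mod 360 = 235°
Analogous hues = 175° and 235°


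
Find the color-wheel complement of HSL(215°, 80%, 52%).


Complement = opposite side of color wheel = hue + 180°
H' = (215 + 180) mod 360 = 35°
S and L unchanged.
= HSL(35°, 80%, 52%)


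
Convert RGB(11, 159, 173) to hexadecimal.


R = 11 → 0B (hex)
G = 159 → 9F (hex)
B = 173 → AD (hex)
Hex = #0B9FAD


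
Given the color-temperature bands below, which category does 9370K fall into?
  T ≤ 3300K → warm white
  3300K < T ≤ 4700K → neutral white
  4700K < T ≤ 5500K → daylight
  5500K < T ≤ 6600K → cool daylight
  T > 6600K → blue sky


Temperature: 9370K
9370K > 6600K → blue sky
Classification: blue sky


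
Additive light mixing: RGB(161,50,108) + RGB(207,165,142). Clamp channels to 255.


Additive: each channel = min(255, C₁+C₂)
R: 161+207 = 368 → 255
G: 50+165 = 215 → 215
B: 108+142 = 250 → 250
= RGB(255, 215, 250)
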